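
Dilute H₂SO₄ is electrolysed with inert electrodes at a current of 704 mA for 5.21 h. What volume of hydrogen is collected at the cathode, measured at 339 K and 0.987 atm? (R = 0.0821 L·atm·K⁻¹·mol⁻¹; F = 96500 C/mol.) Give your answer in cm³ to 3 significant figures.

Charge passed = 0.704 × 18756 = 13200 C
n(e⁻) = 13200 / 96500 = 0.1368 mol
2H⁺ + 2e⁻ → H₂, so n(H₂) = 0.1368 / 2 = 0.06840 mol
V = nRT/P = 0.06840 × 0.0821 × 339 / 0.987 = 1.929 L
= 1930 cm³

1930 cm³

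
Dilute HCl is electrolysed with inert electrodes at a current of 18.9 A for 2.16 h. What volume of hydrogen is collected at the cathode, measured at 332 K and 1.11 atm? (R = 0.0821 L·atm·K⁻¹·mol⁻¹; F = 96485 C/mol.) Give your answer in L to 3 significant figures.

Q = It = 18.9 × 7776 = 1.470×10^5 C
n(e⁻) = Q/F = 1.470×10^5/96485 = 1.524 mol
2H⁺ + 2e⁻ → H₂, so n(H₂) = 1.524 / 2 = 0.7620 mol
V = nRT/P = 0.7620 × 0.0821 × 332 / 1.11 = 18.71 L

18.7 L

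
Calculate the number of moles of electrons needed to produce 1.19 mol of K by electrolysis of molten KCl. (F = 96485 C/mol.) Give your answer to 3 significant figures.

K⁺ + e⁻ → K, so n(e⁻) = 1 × 1.19 = 1.190 mol

1.19 mol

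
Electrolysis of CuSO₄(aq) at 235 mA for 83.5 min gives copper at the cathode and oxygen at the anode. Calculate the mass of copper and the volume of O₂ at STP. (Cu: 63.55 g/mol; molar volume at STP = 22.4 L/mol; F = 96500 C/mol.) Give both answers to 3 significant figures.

Q = 0.235 × 5010 = 1177 C; n(e⁻) = 1177 / 96500 = 0.01220 mol
Cathode: Cu²⁺ + 2e⁻ → Cu → n(Cu) = 0.01220/2 = 0.006100 mol → 0.388 g
Anode: 2H₂O → O₂ + 4H⁺ + 4e⁻ → n(O₂) = 0.01220/4 = 0.003050 mol → 0.0683 L

0.388 g Cu; 0.0683 L O₂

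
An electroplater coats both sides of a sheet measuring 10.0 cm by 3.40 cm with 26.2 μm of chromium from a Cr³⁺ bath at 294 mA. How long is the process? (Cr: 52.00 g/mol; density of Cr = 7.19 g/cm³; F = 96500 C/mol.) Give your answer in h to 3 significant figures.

6.74 h

Plated area = 2 × 10.0 × 3.40 = 68.00 cm²
Volume = 68.00 × 26.2×10⁻⁴ cm = 0.1782 cm³
m(Cr) = 0.1782 × 7.19 = 1.281 g
n(Cr) = 1.281 / 52.00 = 0.02463 mol; n(e⁻) = 3 × 0.02463 = 0.07389 mol
Q = 0.07389 × 96500 = 7130 C
t = 7130 / 0.294 = 24250 s = 6.74 h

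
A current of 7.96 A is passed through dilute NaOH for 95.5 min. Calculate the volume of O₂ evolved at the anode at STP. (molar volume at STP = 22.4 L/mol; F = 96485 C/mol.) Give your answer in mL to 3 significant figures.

Charge passed = 7.96 × 5730 = 45610 C
n(e⁻) = Q/F = 45610/96485 = 0.4727 mol
2H₂O → O₂ + 4H⁺ + 4e⁻, so n(O₂) = 0.4727 / 4 = 0.1182 mol
V = 0.1182 × 22.4 = 2.648 L
= 2650 mL

2650 mL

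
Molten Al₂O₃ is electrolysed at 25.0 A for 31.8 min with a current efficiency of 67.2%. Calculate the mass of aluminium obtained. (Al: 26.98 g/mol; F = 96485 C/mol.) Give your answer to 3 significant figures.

Q = 25.0 × 1908 = 47700 C
n(e⁻) = 47700 / 96485 = 0.4944 mol
Al³⁺ + 3e⁻ → Al, so theoretical m(Al) = 0.1648 × 26.98 = 4.446 g
Actual mass = 67.2% × 4.446 = 2.99 g

2.99 g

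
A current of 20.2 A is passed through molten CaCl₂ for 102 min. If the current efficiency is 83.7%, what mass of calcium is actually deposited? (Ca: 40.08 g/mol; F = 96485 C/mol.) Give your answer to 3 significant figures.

21.5 g

Q = 20.2 × 6120 = 1.236×10^5 C
n(e⁻) = 1.236×10^5 / 96485 = 1.281 mol
Ca²⁺ + 2e⁻ → Ca, so theoretical m(Ca) = 0.6405 × 40.08 = 25.67 g
Actual mass = 83.7% × 25.67 = 21.5 g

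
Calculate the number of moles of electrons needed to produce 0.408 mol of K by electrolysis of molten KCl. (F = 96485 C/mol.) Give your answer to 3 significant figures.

0.408 mol

K⁺ + e⁻ → K, so n(e⁻) = 1 × 0.408 = 0.4080 mol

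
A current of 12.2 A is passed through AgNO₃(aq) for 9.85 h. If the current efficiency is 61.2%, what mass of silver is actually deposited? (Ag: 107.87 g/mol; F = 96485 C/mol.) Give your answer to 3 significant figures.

Q = 12.2 × 35460 = 4.326×10^5 C
n(e⁻) = 4.326×10^5 / 96485 = 4.484 mol
Ag⁺ + e⁻ → Ag, so theoretical m(Ag) = 4.484 × 107.87 = 483.7 g
Actual mass = 61.2% × 483.7 = 296 g

296 g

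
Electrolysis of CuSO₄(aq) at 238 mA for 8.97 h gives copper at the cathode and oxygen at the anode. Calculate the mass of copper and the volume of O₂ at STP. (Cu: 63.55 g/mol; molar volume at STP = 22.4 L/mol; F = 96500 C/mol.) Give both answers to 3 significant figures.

Q = 0.238 × 32292 = 7685 C; n(e⁻) = 7685 / 96500 = 0.07964 mol
Cathode: Cu²⁺ + 2e⁻ → Cu → n(Cu) = 0.07964/2 = 0.03982 mol → 2.53 g
Anode: 2H₂O → O₂ + 4H⁺ + 4e⁻ → n(O₂) = 0.07964/4 = 0.01991 mol → 0.446 L

2.53 g Cu; 0.446 L O₂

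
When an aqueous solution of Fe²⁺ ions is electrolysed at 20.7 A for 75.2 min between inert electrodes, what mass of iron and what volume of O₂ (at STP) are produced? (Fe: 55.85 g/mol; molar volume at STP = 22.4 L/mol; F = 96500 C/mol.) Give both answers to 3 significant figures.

27.0 g Fe; 5.42 L O₂

Q = 20.7 × 4512 = 93400 C; n(e⁻) = 93400 / 96500 = 0.9679 mol
Cathode: Fe²⁺ + 2e⁻ → Fe → n(Fe) = 0.9679/2 = 0.4840 mol → 27.0 g
Anode: 2H₂O → O₂ + 4H⁺ + 4e⁻ → n(O₂) = 0.9679/4 = 0.2420 mol → 5.42 L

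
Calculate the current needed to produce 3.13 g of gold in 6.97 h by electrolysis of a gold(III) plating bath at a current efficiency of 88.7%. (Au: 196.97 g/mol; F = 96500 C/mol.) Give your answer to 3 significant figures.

0.207 A

n(Au) = 3.13 / 196.97 = 0.01589 mol
Au³⁺ + 3e⁻ → Au, so n(e⁻) = 3 × 0.01589 = 0.04767 mol
Q = 0.04767 × 96500 / 0.887 = 5186 C
I = Q / t = 5186 / 25092 s = 0.207 A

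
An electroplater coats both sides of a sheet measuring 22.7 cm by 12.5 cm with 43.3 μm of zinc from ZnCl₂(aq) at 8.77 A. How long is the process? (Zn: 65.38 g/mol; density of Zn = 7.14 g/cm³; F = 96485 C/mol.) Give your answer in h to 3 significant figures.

Plated area = 2 × 22.7 × 12.5 = 567.5 cm²
Volume = 567.5 × 43.3×10⁻⁴ cm = 2.457 cm³
m(Zn) = 2.457 × 7.14 = 17.54 g
n(Zn) = 17.54 / 65.38 = 0.2683 mol; n(e⁻) = 2 × 0.2683 = 0.5366 mol
Q = 0.5366 × 96485 = 51770 C
t = 51770 / 8.77 = 5903 s = 1.64 h

1.64 h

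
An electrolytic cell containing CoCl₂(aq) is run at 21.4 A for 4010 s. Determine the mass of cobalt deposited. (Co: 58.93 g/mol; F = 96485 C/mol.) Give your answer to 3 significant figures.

Q = 21.4 A × 4010 s = 85810 C
n(e⁻) = 85810 / 96485 = 0.8894 mol
Co²⁺ + 2e⁻ → Co, so n(Co) = 0.8894 / 2 = 0.4447 mol
m = 0.4447 × 58.93 = 26.2 g

26.2 g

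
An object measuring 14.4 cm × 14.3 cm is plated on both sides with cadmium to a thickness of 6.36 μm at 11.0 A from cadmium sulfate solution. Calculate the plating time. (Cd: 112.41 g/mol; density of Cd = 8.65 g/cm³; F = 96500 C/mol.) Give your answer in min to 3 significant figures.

Plated area = 2 × 14.4 × 14.3 = 411.8 cm²
Volume = 411.8 × 6.36×10⁻⁴ cm = 0.2619 cm³
m(Cd) = 0.2619 × 8.65 = 2.265 g
n(Cd) = 2.265 / 112.41 = 0.02015 mol; n(e⁻) = 2 × 0.02015 = 0.04030 mol
Q = 0.04030 × 96500 = 3889 C
t = 3889 / 11.0 = 353.5 s = 5.89 min

5.89 min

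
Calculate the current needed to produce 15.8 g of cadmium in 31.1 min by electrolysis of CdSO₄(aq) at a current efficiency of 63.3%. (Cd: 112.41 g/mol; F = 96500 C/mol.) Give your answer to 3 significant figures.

n(Cd) = 15.8 / 112.41 = 0.1406 mol
Cd²⁺ + 2e⁻ → Cd, so n(e⁻) = 2 × 0.1406 = 0.2812 mol
Q = 0.2812 × 96500 / 0.633 = 42870 C
I = Q / t = 42870 / 1866 s = 23.0 A

23.0 A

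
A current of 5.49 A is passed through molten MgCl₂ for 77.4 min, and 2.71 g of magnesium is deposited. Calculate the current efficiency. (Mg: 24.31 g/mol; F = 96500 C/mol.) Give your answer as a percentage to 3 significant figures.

Q = 5.49 × 4644 = 25500 C
n(e⁻) = 25500 / 96500 = 0.2642 mol
Mg²⁺ + 2e⁻ → Mg, so theoretical n(Mg) = 0.1321 mol → 3.211 g
Efficiency = 2.71 / 3.211 = 0.8440 = 84.4%

84.4%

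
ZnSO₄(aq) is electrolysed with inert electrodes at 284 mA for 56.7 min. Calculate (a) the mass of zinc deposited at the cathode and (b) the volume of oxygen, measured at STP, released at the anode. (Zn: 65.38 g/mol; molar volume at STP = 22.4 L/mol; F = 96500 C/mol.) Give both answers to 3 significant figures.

Q = 0.284 × 3402 = 966.2 C; n(e⁻) = 966.2 / 96500 = 0.01001 mol
Cathode: Zn²⁺ + 2e⁻ → Zn → n(Zn) = 0.01001/2 = 0.005005 mol → 0.327 g
Anode: 2H₂O → O₂ + 4H⁺ + 4e⁻ → n(O₂) = 0.01001/4 = 0.002503 mol → 0.0561 L

0.327 g Zn; 0.0561 L O₂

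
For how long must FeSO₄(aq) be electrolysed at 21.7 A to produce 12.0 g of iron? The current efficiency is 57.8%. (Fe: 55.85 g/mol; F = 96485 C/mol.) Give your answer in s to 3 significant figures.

n(Fe) = 12.0 / 55.85 = 0.2149 mol
Fe²⁺ + 2e⁻ → Fe, so n(e⁻) = 2 × 0.2149 = 0.4298 mol
Q = 0.4298 × 96485 / 0.578 = 71750 C
t = Q / I = 71750 / 21.7 = 3306 s

3310 s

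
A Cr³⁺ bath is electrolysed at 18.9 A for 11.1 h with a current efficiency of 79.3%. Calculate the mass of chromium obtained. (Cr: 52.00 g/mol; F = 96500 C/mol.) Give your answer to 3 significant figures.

Q = 18.9 × 39960 = 7.552×10^5 C
n(e⁻) = 7.552×10^5 / 96500 = 7.826 mol
Cr³⁺ + 3e⁻ → Cr, so theoretical m(Cr) = 2.609 × 52.00 = 135.7 g
Actual mass = 79.3% × 135.7 = 108 g

108 g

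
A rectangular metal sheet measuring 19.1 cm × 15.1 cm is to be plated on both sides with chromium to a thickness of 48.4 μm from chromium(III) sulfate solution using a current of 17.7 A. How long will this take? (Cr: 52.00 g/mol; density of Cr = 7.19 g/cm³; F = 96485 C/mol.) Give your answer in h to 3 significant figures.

1.75 h

Plated area = 2 × 19.1 × 15.1 = 576.8 cm²
Volume = 576.8 × 48.4×10⁻⁴ cm = 2.792 cm³
m(Cr) = 2.792 × 7.19 = 20.07 g
n(Cr) = 20.07 / 52.00 = 0.3860 mol; n(e⁻) = 3 × 0.3860 = 1.158 mol
Q = 1.158 × 96485 = 1.117×10^5 C
t = 1.117×10^5 / 17.7 = 6311 s = 1.75 h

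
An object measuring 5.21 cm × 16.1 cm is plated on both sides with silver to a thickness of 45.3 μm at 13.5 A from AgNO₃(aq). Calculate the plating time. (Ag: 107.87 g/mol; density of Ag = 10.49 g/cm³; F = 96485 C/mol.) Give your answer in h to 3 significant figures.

0.147 h

Plated area = 2 × 5.21 × 16.1 = 167.8 cm²
Volume = 167.8 × 45.3×10⁻⁴ cm = 0.7601 cm³
m(Ag) = 0.7601 × 10.49 = 7.973 g
n(Ag) = 7.973 / 107.87 = 0.07391 mol; n(e⁻) = 0.07391 mol
Q = 0.07391 × 96485 = 7131 C
t = 7131 / 13.5 = 528.2 s = 0.147 h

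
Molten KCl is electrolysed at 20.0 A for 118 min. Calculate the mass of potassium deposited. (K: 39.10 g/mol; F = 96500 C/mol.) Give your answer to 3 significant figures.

Q = It = 20.0 × 7080 = 1.416×10^5 C
n(e⁻) = 1.416×10^5 / 96500 = 1.467 mol
K⁺ + e⁻ → K, so n(K) = 1.467 mol
m = 1.467 × 39.10 = 57.4 g

57.4 g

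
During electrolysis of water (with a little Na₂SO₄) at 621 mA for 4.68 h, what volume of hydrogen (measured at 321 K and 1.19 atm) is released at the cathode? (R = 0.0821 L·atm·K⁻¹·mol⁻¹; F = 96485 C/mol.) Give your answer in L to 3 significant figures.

Charge passed = 0.621 × 16848 = 10460 C
n(e⁻) = Q/F = 10460/96485 = 0.1084 mol
2H⁺ + 2e⁻ → H₂, so n(H₂) = 0.1084 / 2 = 0.05420 mol
V = nRT/P = 0.05420 × 0.0821 × 321 / 1.19 = 1.200 L

1.20 L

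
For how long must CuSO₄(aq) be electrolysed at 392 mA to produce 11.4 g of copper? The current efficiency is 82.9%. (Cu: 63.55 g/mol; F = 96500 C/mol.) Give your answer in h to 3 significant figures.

n(Cu) = 11.4 / 63.55 = 0.1794 mol
Cu²⁺ + 2e⁻ → Cu, so n(e⁻) = 2 × 0.1794 = 0.3588 mol
Q = 0.3588 × 96500 / 0.829 = 41770 C
t = Q / I = 41770 / 0.392 = 1.066×10^5 s = 29.6 h

29.6 h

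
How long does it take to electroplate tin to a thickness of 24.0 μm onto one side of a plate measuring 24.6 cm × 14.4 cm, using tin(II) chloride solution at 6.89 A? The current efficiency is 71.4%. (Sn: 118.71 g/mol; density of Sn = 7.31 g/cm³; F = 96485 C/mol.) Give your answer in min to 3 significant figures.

34.2 min

Plated area = 24.6 × 14.4 = 354.2 cm²
Volume = 354.2 × 24.0×10⁻⁴ cm = 0.8501 cm³
m(Sn) = 0.8501 × 7.31 = 6.214 g
n(Sn) = 6.214 / 118.71 = 0.05235 mol; n(e⁻) = 2 × 0.05235 = 0.1047 mol
Q = 0.1047 × 96485 / 0.714 = 14150 C
t = 14150 / 6.89 = 2054 s = 34.2 min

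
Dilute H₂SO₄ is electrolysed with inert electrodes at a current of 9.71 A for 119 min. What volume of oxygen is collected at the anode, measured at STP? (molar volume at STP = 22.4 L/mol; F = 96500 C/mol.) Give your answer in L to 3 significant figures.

Q = 9.71 A × 7140 s = 69330 C
n(e⁻) = Q/F = 69330/96500 = 0.7184 mol
2H₂O → O₂ + 4H⁺ + 4e⁻, so n(O₂) = 0.7184 / 4 = 0.1796 mol
V = 0.1796 × 22.4 = 4.023 L

4.02 L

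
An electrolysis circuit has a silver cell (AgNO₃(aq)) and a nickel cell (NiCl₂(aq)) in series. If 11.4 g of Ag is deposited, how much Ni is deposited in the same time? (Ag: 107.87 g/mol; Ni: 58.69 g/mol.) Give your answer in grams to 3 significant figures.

n(Ag) = 11.4 / 107.87 = 0.1057 mol
Ag⁺ + e⁻ → Ag, so n(e⁻) = 0.1057 mol
The cells are in series, so the same charge (and hence the same n(e⁻) = 0.1057 mol) passes through both.
Ni²⁺ + 2e⁻ → Ni, so n(Ni) = 0.1057 / 2 = 0.05285 mol
m(Ni) = 0.05285 × 58.69 = 3.10 g

3.10 g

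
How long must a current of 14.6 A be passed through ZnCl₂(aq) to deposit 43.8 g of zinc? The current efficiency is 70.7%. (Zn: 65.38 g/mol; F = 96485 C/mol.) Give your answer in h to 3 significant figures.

3.48 h

n(Zn) = 43.8 / 65.38 = 0.6699 mol
Zn²⁺ + 2e⁻ → Zn, so n(e⁻) = 2 × 0.6699 = 1.340 mol
Q = 1.340 × 96485 / 0.707 = 1.829×10^5 C
t = Q / I = 1.829×10^5 / 14.6 = 12530 s = 3.48 h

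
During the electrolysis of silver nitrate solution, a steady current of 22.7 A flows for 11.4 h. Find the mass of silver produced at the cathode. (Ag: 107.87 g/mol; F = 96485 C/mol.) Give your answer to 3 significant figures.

Charge passed = 22.7 × 41040 = 9.316×10^5 C
n(e⁻) = Q/F = 9.316×10^5/96485 = 9.655 mol
Ag⁺ + e⁻ → Ag, so n(Ag) = 9.655 mol
m = 9.655 × 107.87 = 1040 g

1040 g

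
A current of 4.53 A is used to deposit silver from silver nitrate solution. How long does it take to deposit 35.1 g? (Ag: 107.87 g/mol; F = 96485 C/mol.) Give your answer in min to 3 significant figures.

n(Ag) = 35.1 / 107.87 = 0.3254 mol
Ag⁺ + e⁻ → Ag, so n(e⁻) = 0.3254 mol
Q = 0.3254 × 96485 = 31400 C
t = Q / I = 31400 / 4.53 = 6932 s = 116 min

116 min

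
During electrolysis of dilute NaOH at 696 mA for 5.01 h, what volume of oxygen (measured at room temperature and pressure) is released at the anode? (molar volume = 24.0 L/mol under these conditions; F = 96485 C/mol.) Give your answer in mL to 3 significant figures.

Q = 0.696 A × 18036 s = 12550 C
n(e⁻) = 12550 / 96485 = 0.1301 mol
2H₂O → O₂ + 4H⁺ + 4e⁻, so n(O₂) = 0.1301 / 4 = 0.03253 mol
V = 0.03253 × 24.0 = 0.7807 L
= 781 mL

781 mL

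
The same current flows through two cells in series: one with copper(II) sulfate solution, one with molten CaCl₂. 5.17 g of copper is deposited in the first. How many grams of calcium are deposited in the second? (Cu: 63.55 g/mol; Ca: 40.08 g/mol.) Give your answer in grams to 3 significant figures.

3.26 g

n(Cu) = 5.17 / 63.55 = 0.08135 mol
Cu²⁺ + 2e⁻ → Cu, so n(e⁻) = 2 × 0.08135 = 0.1627 mol
In series, the same 0.1627 mol of electrons flows through the second cell.
Ca²⁺ + 2e⁻ → Ca, so n(Ca) = 0.1627 / 2 = 0.08135 mol
m(Ca) = 0.08135 × 40.08 = 3.26 g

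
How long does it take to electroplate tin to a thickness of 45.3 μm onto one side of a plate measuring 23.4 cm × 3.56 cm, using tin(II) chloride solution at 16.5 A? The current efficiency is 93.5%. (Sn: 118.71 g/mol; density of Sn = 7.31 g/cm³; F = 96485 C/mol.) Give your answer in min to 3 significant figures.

4.84 min

Plated area = 23.4 × 3.56 = 83.30 cm²
Volume = 83.30 × 45.3×10⁻⁴ cm = 0.3773 cm³
m(Sn) = 0.3773 × 7.31 = 2.758 g
n(Sn) = 2.758 / 118.71 = 0.02323 mol; n(e⁻) = 2 × 0.02323 = 0.04646 mol
Q = 0.04646 × 96485 / 0.935 = 4794 C
t = 4794 / 16.5 = 290.5 s = 4.84 min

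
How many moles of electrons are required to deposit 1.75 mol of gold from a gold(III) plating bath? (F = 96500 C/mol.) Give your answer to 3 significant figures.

5.25 mol

Au³⁺ + 3e⁻ → Au, so n(e⁻) = 3 × 1.75 = 5.250 mol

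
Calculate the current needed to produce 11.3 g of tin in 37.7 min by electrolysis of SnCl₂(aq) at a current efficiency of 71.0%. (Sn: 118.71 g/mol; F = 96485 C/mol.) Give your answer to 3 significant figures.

11.4 A

n(Sn) = 11.3 / 118.71 = 0.09519 mol
Sn²⁺ + 2e⁻ → Sn, so n(e⁻) = 2 × 0.09519 = 0.1904 mol
Q = 0.1904 × 96485 / 0.710 = 25870 C
I = Q / t = 25870 / 2262 s = 11.4 A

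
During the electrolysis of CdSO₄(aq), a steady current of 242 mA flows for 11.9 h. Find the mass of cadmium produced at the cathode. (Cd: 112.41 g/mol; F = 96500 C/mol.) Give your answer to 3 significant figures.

6.04 g

Q = 0.242 A × 42840 s = 10370 C
Moles of electrons = 10370 / 96500 = 0.1075 mol
Cd²⁺ + 2e⁻ → Cd, so n(Cd) = 0.1075 / 2 = 0.05375 mol
m = 0.05375 × 112.41 = 6.04 g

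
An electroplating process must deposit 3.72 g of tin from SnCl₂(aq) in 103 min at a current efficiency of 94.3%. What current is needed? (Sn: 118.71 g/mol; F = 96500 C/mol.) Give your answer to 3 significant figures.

1.04 A

n(Sn) = 3.72 / 118.71 = 0.03134 mol
Sn²⁺ + 2e⁻ → Sn, so n(e⁻) = 2 × 0.03134 = 0.06268 mol
Q = 0.06268 × 96500 / 0.943 = 6414 C
I = Q / t = 6414 / 6180 s = 1.04 A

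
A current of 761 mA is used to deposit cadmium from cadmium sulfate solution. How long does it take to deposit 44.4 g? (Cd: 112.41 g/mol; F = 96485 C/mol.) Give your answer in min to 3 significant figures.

1670 min

n(Cd) = 44.4 / 112.41 = 0.3950 mol
Cd²⁺ + 2e⁻ → Cd, so n(e⁻) = 2 × 0.3950 = 0.7900 mol
Q = 0.7900 × 96485 = 76220 C
t = Q / I = 76220 / 0.761 = 1.002×10^5 s = 1670 min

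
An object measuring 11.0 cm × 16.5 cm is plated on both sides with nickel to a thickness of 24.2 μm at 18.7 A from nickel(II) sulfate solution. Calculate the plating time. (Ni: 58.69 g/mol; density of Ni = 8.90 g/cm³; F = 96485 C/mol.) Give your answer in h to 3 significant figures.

Plated area = 2 × 11.0 × 16.5 = 363.0 cm²
Volume = 363.0 × 24.2×10⁻⁴ cm = 0.8785 cm³
m(Ni) = 0.8785 × 8.90 = 7.819 g
n(Ni) = 7.819 / 58.69 = 0.1332 mol; n(e⁻) = 2 × 0.1332 = 0.2664 mol
Q = 0.2664 × 96485 = 25700 C
t = 25700 / 18.7 = 1374 s = 0.382 h

0.382 h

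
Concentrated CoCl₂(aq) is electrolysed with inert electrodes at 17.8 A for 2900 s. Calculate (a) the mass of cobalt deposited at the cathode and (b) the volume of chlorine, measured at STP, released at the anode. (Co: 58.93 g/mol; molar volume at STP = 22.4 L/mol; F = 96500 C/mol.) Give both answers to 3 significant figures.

15.8 g Co; 5.99 L Cl₂

Q = 17.8 × 2900 = 51620 C; n(e⁻) = 51620 / 96500 = 0.5349 mol
Cathode: Co²⁺ + 2e⁻ → Co → n(Co) = 0.5349/2 = 0.2675 mol → 15.8 g
Anode: 2Cl⁻ → Cl₂ + 2e⁻ → n(Cl₂) = 0.5349/2 = 0.2675 mol → 5.99 L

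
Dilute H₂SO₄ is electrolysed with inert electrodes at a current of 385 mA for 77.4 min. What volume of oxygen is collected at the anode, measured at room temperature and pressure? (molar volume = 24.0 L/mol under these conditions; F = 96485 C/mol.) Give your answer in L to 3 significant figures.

0.111 L

Q = It = 0.385 × 4644 = 1788 C
Moles of electrons = 1788 / 96485 = 0.01853 mol
2H₂O → O₂ + 4H⁺ + 4e⁻, so n(O₂) = 0.01853 / 4 = 0.004633 mol
V = 0.004633 × 24.0 = 0.1112 L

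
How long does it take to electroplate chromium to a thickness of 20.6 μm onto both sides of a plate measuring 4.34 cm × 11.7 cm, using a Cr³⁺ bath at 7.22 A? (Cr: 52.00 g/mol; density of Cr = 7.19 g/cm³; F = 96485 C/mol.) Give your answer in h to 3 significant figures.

Plated area = 2 × 4.34 × 11.7 = 101.6 cm²
Volume = 101.6 × 20.6×10⁻⁴ cm = 0.2093 cm³
m(Cr) = 0.2093 × 7.19 = 1.505 g
n(Cr) = 1.505 / 52.00 = 0.02894 mol; n(e⁻) = 3 × 0.02894 = 0.08682 mol
Q = 0.08682 × 96485 = 8377 C
t = 8377 / 7.22 = 1160 s = 0.322 h

0.322 h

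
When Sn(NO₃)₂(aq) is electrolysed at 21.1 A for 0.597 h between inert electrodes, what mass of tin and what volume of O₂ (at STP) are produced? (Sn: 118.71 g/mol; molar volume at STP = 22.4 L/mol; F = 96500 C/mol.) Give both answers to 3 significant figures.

27.9 g Sn; 2.63 L O₂

Q = 21.1 × 2149.2 = 45350 C; n(e⁻) = 45350 / 96500 = 0.4699 mol
Cathode: Sn²⁺ + 2e⁻ → Sn → n(Sn) = 0.4699/2 = 0.2350 mol → 27.9 g
Anode: 2H₂O → O₂ + 4H⁺ + 4e⁻ → n(O₂) = 0.4699/4 = 0.1175 mol → 2.63 L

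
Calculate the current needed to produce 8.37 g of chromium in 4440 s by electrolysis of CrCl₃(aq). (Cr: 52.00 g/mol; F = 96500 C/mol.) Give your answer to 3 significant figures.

n(Cr) = 8.37 / 52.00 = 0.1610 mol
Cr³⁺ + 3e⁻ → Cr, so n(e⁻) = 3 × 0.1610 = 0.4830 mol
Q = 0.4830 × 96500 = 46610 C
I = Q / t = 46610 / 4440 s = 10.5 A

10.5 A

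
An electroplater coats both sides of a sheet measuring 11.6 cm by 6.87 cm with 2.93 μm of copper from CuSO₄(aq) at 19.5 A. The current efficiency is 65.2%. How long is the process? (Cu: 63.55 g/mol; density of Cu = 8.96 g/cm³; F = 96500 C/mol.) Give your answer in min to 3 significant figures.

1.67 min

Plated area = 2 × 11.6 × 6.87 = 159.4 cm²
Volume = 159.4 × 2.93×10⁻⁴ cm = 0.04670 cm³
m(Cu) = 0.04670 × 8.96 = 0.4184 g
n(Cu) = 0.4184 / 63.55 = 0.006584 mol; n(e⁻) = 2 × 0.006584 = 0.01317 mol
Q = 0.01317 × 96500 / 0.652 = 1949 C
t = 1949 / 19.5 = 99.95 s = 1.67 min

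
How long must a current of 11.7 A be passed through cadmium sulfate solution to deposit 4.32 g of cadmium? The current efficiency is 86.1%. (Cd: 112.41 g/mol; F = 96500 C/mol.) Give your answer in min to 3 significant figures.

12.3 min

n(Cd) = 4.32 / 112.41 = 0.03843 mol
Cd²⁺ + 2e⁻ → Cd, so n(e⁻) = 2 × 0.03843 = 0.07686 mol
Q = 0.07686 × 96500 / 0.861 = 8614 C
t = Q / I = 8614 / 11.7 = 736.2 s = 12.3 min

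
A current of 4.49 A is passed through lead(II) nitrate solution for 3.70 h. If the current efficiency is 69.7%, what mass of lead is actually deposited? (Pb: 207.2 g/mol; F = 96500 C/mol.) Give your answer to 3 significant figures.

Q = 4.49 × 13320 = 59810 C
n(e⁻) = 59810 / 96500 = 0.6198 mol
Pb²⁺ + 2e⁻ → Pb, so theoretical m(Pb) = 0.3099 × 207.2 = 64.21 g
Actual mass = 69.7% × 64.21 = 44.8 g

44.8 g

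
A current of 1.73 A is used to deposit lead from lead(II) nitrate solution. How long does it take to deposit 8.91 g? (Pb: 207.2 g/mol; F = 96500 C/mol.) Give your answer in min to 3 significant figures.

n(Pb) = 8.91 / 207.2 = 0.04300 mol
Pb²⁺ + 2e⁻ → Pb, so n(e⁻) = 2 × 0.04300 = 0.08600 mol
Q = 0.08600 × 96500 = 8299 C
t = Q / I = 8299 / 1.73 = 4797 s = 80.0 min

80.0 min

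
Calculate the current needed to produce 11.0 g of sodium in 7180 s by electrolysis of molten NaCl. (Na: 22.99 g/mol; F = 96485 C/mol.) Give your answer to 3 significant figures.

n(Na) = 11.0 / 22.99 = 0.4785 mol
Na⁺ + e⁻ → Na, so n(e⁻) = 0.4785 mol
Q = 0.4785 × 96485 = 46170 C
I = Q / t = 46170 / 7180 s = 6.43 A

6.43 A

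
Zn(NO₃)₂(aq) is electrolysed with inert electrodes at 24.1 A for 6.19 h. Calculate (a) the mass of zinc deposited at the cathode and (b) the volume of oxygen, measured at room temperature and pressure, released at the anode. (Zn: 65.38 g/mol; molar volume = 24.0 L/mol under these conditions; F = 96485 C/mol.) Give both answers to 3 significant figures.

Q = 24.1 × 22284 = 5.370×10^5 C; n(e⁻) = 5.370×10^5 / 96485 = 5.566 mol
Cathode: Zn²⁺ + 2e⁻ → Zn → n(Zn) = 5.566/2 = 2.783 mol → 182 g
Anode: 2H₂O → O₂ + 4H⁺ + 4e⁻ → n(O₂) = 5.566/4 = 1.392 mol → 33.4 L

182 g Zn; 33.4 L O₂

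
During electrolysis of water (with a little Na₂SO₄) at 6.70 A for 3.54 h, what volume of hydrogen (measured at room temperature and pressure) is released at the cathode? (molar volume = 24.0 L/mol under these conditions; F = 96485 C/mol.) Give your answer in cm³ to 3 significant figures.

Q = 6.70 A × 12744 s = 85380 C
n(e⁻) = 85380 / 96485 = 0.8849 mol
2H⁺ + 2e⁻ → H₂, so n(H₂) = 0.8849 / 2 = 0.4425 mol
V = 0.4425 × 24.0 = 10.62 L
= 10600 cm³

10600 cm³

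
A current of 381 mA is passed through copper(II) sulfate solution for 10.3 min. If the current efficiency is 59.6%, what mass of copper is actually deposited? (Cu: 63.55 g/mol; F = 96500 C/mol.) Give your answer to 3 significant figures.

0.0462 g

Q = 0.381 × 618 = 235.5 C
n(e⁻) = 235.5 / 96500 = 0.002440 mol
Cu²⁺ + 2e⁻ → Cu, so theoretical m(Cu) = 0.001220 × 63.55 = 0.07753 g
Actual mass = 59.6% × 0.07753 = 0.0462 g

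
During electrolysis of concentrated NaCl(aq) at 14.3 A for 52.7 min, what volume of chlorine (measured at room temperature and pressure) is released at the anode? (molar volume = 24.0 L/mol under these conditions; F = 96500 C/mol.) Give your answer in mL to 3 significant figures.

5620 mL

Charge passed = 14.3 × 3162 = 45220 C
n(e⁻) = Q/F = 45220/96500 = 0.4686 mol
2Cl⁻ → Cl₂ + 2e⁻, so n(Cl₂) = 0.4686 / 2 = 0.2343 mol
V = 0.2343 × 24.0 = 5.623 L
= 5620 mL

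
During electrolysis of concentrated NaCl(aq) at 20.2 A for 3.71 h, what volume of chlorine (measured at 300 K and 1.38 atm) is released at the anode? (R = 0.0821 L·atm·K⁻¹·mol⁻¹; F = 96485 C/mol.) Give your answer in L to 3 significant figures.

25.0 L

Q = It = 20.2 × 13356 = 2.698×10^5 C
n(e⁻) = 2.698×10^5 / 96485 = 2.796 mol
2Cl⁻ → Cl₂ + 2e⁻, so n(Cl₂) = 2.796 / 2 = 1.398 mol
V = nRT/P = 1.398 × 0.0821 × 300 / 1.38 = 24.95 L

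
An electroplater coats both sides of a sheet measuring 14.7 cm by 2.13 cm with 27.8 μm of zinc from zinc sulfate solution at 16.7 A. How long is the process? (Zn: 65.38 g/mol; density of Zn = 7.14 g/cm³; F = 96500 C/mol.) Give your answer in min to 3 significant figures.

Plated area = 2 × 14.7 × 2.13 = 62.62 cm²
Volume = 62.62 × 27.8×10⁻⁴ cm = 0.1741 cm³
m(Zn) = 0.1741 × 7.14 = 1.243 g
n(Zn) = 1.243 / 65.38 = 0.01901 mol; n(e⁻) = 2 × 0.01901 = 0.03802 mol
Q = 0.03802 × 96500 = 3669 C
t = 3669 / 16.7 = 219.7 s = 3.66 min

3.66 min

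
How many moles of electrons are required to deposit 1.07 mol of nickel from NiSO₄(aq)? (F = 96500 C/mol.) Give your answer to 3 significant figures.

2.14 mol

Ni²⁺ + 2e⁻ → Ni, so n(e⁻) = 2 × 1.07 = 2.140 mol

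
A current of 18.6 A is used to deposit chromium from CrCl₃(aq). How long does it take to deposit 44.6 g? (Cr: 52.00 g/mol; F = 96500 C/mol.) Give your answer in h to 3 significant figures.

3.71 h

n(Cr) = 44.6 / 52.00 = 0.8577 mol
Cr³⁺ + 3e⁻ → Cr, so n(e⁻) = 3 × 0.8577 = 2.573 mol
Q = 2.573 × 96500 = 2.483×10^5 C
t = Q / I = 2.483×10^5 / 18.6 = 13350 s = 3.71 h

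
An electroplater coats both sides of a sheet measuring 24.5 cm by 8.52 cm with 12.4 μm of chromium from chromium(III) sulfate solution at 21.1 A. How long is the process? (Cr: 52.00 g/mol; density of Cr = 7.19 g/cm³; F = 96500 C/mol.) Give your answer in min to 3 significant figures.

Plated area = 2 × 24.5 × 8.52 = 417.5 cm²
Volume = 417.5 × 12.4×10⁻⁴ cm = 0.5177 cm³
m(Cr) = 0.5177 × 7.19 = 3.722 g
n(Cr) = 3.722 / 52.00 = 0.07158 mol; n(e⁻) = 3 × 0.07158 = 0.2147 mol
Q = 0.2147 × 96500 = 20720 C
t = 20720 / 21.1 = 982.0 s = 16.4 min

16.4 min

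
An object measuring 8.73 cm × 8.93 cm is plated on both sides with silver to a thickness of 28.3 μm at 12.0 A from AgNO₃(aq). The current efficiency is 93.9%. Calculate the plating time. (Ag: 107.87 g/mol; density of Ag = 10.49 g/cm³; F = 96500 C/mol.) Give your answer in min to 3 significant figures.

6.12 min

Plated area = 2 × 8.73 × 8.93 = 155.9 cm²
Volume = 155.9 × 28.3×10⁻⁴ cm = 0.4412 cm³
m(Ag) = 0.4412 × 10.49 = 4.628 g
n(Ag) = 4.628 / 107.87 = 0.04290 mol; n(e⁻) = 0.04290 mol
Q = 0.04290 × 96500 / 0.939 = 4409 C
t = 4409 / 12.0 = 367.4 s = 6.12 min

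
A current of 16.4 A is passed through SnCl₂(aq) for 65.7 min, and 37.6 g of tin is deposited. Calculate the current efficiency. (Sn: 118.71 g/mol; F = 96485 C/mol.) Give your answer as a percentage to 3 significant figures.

Q = 16.4 × 3942 = 64650 C
n(e⁻) = 64650 / 96485 = 0.6701 mol
Sn²⁺ + 2e⁻ → Sn, so theoretical n(Sn) = 0.3351 mol → 39.78 g
Efficiency = 37.6 / 39.78 = 0.9452 = 94.5%

94.5%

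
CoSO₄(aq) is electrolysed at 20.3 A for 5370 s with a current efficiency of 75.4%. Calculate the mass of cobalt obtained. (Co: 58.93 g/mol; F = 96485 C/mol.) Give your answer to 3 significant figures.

Q = 20.3 × 5370 = 1.090×10^5 C
n(e⁻) = 1.090×10^5 / 96485 = 1.130 mol
Co²⁺ + 2e⁻ → Co, so theoretical m(Co) = 0.5650 × 58.93 = 33.30 g
Actual mass = 75.4% × 33.30 = 25.1 g

25.1 g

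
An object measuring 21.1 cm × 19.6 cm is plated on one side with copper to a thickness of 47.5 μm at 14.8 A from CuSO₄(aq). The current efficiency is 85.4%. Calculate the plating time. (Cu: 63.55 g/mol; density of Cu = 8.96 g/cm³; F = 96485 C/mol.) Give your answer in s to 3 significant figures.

Plated area = 21.1 × 19.6 = 413.6 cm²
Volume = 413.6 × 47.5×10⁻⁴ cm = 1.965 cm³
m(Cu) = 1.965 × 8.96 = 17.61 g
n(Cu) = 17.61 / 63.55 = 0.2771 mol; n(e⁻) = 2 × 0.2771 = 0.5542 mol
Q = 0.5542 × 96485 / 0.854 = 62610 C
t = 62610 / 14.8 = 4230 s

4230 s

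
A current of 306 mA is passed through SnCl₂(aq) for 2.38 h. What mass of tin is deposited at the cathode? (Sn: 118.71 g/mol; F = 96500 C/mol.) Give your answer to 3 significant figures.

Charge passed = 0.306 × 8568 = 2622 C
n(e⁻) = Q/F = 2622/96500 = 0.02717 mol
Sn²⁺ + 2e⁻ → Sn, so n(Sn) = 0.02717 / 2 = 0.01359 mol
m = 0.01359 × 118.71 = 1.61 g

1.61 g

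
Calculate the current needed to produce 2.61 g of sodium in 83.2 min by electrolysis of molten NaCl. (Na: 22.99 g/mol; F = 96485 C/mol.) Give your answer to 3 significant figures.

2.19 A

n(Na) = 2.61 / 22.99 = 0.1135 mol
Na⁺ + e⁻ → Na, so n(e⁻) = 0.1135 mol
Q = 0.1135 × 96485 = 10950 C
I = Q / t = 10950 / 4992 s = 2.19 A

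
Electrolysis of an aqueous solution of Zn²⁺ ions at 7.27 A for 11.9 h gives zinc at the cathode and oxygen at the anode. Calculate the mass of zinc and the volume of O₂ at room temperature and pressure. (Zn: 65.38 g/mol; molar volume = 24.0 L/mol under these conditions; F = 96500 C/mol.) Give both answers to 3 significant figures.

106 g Zn; 19.4 L O₂

Q = 7.27 × 42840 = 3.114×10^5 C; n(e⁻) = 3.114×10^5 / 96500 = 3.227 mol
Cathode: Zn²⁺ + 2e⁻ → Zn → n(Zn) = 3.227/2 = 1.614 mol → 106 g
Anode: 2H₂O → O₂ + 4H⁺ + 4e⁻ → n(O₂) = 3.227/4 = 0.8068 mol → 19.4 L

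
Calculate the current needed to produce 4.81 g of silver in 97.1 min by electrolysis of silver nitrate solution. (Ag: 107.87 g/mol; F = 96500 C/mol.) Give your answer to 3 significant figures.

n(Ag) = 4.81 / 107.87 = 0.04459 mol
Ag⁺ + e⁻ → Ag, so n(e⁻) = 0.04459 mol
Q = 0.04459 × 96500 = 4303 C
I = Q / t = 4303 / 5826 s = 0.739 A

0.739 A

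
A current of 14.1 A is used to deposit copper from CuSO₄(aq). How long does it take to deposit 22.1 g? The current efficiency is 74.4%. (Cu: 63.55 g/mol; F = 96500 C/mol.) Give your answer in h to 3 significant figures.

1.78 h

n(Cu) = 22.1 / 63.55 = 0.3478 mol
Cu²⁺ + 2e⁻ → Cu, so n(e⁻) = 2 × 0.3478 = 0.6956 mol
Q = 0.6956 × 96500 / 0.744 = 90220 C
t = Q / I = 90220 / 14.1 = 6399 s = 1.78 h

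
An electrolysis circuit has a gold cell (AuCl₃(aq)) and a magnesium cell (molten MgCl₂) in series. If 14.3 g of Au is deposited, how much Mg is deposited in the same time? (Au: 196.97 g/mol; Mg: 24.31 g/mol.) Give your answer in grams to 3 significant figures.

2.65 g

n(Au) = 14.3 / 196.97 = 0.07260 mol
Au³⁺ + 3e⁻ → Au, so n(e⁻) = 3 × 0.07260 = 0.2178 mol
In series, the same 0.2178 mol of electrons flows through the second cell.
Mg²⁺ + 2e⁻ → Mg, so n(Mg) = 0.2178 / 2 = 0.1089 mol
m(Mg) = 0.1089 × 24.31 = 2.65 g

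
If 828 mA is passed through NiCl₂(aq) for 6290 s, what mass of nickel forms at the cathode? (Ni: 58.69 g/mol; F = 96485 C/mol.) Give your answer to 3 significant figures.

Charge passed = 0.828 × 6290 = 5208 C
n(e⁻) = Q/F = 5208/96485 = 0.05398 mol
Ni²⁺ + 2e⁻ → Ni, so n(Ni) = 0.05398 / 2 = 0.02699 mol
m = 0.02699 × 58.69 = 1.58 g

1.58 g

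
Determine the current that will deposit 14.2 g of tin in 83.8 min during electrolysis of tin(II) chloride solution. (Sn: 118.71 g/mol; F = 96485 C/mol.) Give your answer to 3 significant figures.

4.59 A

n(Sn) = 14.2 / 118.71 = 0.1196 mol
Sn²⁺ + 2e⁻ → Sn, so n(e⁻) = 2 × 0.1196 = 0.2392 mol
Q = 0.2392 × 96485 = 23080 C
I = Q / t = 23080 / 5028 s = 4.59 A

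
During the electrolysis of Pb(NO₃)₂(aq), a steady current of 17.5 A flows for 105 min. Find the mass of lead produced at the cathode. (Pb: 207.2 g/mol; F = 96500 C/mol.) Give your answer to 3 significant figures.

118 g

Q = It = 17.5 × 6300 = 1.103×10^5 C
Moles of electrons = 1.103×10^5 / 96500 = 1.143 mol
Pb²⁺ + 2e⁻ → Pb, so n(Pb) = 1.143 / 2 = 0.5715 mol
m = 0.5715 × 207.2 = 118 g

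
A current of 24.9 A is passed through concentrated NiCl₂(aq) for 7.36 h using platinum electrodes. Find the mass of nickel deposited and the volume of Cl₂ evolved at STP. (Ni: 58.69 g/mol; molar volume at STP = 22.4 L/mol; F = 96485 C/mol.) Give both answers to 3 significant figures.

201 g Ni; 76.6 L Cl₂

Q = 24.9 × 26496 = 6.598×10^5 C; n(e⁻) = 6.598×10^5 / 96485 = 6.838 mol
Cathode: Ni²⁺ + 2e⁻ → Ni → n(Ni) = 6.838/2 = 3.419 mol → 201 g
Anode: 2Cl⁻ → Cl₂ + 2e⁻ → n(Cl₂) = 6.838/2 = 3.419 mol → 76.6 L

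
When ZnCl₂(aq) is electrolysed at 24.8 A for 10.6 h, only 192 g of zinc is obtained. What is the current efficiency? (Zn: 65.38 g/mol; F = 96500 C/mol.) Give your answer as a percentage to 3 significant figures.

59.9%

Q = 24.8 × 38160 = 9.464×10^5 C
n(e⁻) = 9.464×10^5 / 96500 = 9.807 mol
Zn²⁺ + 2e⁻ → Zn, so theoretical n(Zn) = 4.904 mol → 320.6 g
Efficiency = 192 / 320.6 = 0.5989 = 59.9%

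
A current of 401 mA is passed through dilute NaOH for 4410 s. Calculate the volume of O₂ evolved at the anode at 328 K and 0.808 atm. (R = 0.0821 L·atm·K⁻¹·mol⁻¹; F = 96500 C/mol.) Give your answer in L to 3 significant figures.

Q = 0.401 A × 4410 s = 1768 C
Moles of electrons = 1768 / 96500 = 0.01832 mol
2H₂O → O₂ + 4H⁺ + 4e⁻, so n(O₂) = 0.01832 / 4 = 0.004580 mol
V = nRT/P = 0.004580 × 0.0821 × 328 / 0.808 = 0.1526 L

0.153 L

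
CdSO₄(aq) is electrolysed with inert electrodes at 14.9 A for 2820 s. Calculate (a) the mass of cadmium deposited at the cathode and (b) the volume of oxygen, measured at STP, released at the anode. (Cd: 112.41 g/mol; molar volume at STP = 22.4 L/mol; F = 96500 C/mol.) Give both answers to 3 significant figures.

Q = 14.9 × 2820 = 42020 C; n(e⁻) = 42020 / 96500 = 0.4354 mol
Cathode: Cd²⁺ + 2e⁻ → Cd → n(Cd) = 0.4354/2 = 0.2177 mol → 24.5 g
Anode: 2H₂O → O₂ + 4H⁺ + 4e⁻ → n(O₂) = 0.4354/4 = 0.1089 mol → 2.44 L

24.5 g Cd; 2.44 L O₂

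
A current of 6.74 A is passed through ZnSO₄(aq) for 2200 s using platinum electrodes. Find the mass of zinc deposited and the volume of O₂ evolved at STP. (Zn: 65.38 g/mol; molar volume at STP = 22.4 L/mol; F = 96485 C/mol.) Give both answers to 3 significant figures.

5.02 g Zn; 0.861 L O₂

Q = 6.74 × 2200 = 14830 C; n(e⁻) = 14830 / 96485 = 0.1537 mol
Cathode: Zn²⁺ + 2e⁻ → Zn → n(Zn) = 0.1537/2 = 0.07685 mol → 5.02 g
Anode: 2H₂O → O₂ + 4H⁺ + 4e⁻ → n(O₂) = 0.1537/4 = 0.03843 mol → 0.861 L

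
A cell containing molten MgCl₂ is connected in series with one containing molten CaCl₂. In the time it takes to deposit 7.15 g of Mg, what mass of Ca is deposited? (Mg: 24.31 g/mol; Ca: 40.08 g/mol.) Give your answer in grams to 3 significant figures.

n(Mg) = 7.15 / 24.31 = 0.2941 mol
Mg²⁺ + 2e⁻ → Mg, so n(e⁻) = 2 × 0.2941 = 0.5882 mol
Since the cells are in series, n(e⁻) in the Ca cell is also 0.5882 mol.
Ca²⁺ + 2e⁻ → Ca, so n(Ca) = 0.5882 / 2 = 0.2941 mol
m(Ca) = 0.2941 × 40.08 = 11.8 g

11.8 g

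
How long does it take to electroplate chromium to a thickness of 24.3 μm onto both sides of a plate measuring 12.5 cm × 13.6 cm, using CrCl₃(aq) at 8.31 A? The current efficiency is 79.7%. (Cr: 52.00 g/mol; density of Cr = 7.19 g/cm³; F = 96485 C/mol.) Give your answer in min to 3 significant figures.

83.2 min

Plated area = 2 × 12.5 × 13.6 = 340.0 cm²
Volume = 340.0 × 24.3×10⁻⁴ cm = 0.8262 cm³
m(Cr) = 0.8262 × 7.19 = 5.940 g
n(Cr) = 5.940 / 52.00 = 0.1142 mol; n(e⁻) = 3 × 0.1142 = 0.3426 mol
Q = 0.3426 × 96485 / 0.797 = 41480 C
t = 41480 / 8.31 = 4992 s = 83.2 min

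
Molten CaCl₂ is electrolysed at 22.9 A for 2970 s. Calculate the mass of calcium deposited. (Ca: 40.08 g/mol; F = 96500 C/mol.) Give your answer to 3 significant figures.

Q = It = 22.9 × 2970 = 68010 C
n(e⁻) = 68010 / 96500 = 0.7048 mol
Ca²⁺ + 2e⁻ → Ca, so n(Ca) = 0.7048 / 2 = 0.3524 mol
m = 0.3524 × 40.08 = 14.1 g

14.1 g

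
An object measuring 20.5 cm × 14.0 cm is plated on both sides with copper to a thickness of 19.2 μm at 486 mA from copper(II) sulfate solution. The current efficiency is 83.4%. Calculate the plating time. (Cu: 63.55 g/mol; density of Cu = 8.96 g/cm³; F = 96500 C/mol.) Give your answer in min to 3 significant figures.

1230 min

Plated area = 2 × 20.5 × 14.0 = 574.0 cm²
Volume = 574.0 × 19.2×10⁻⁴ cm = 1.102 cm³
m(Cu) = 1.102 × 8.96 = 9.874 g
n(Cu) = 9.874 / 63.55 = 0.1554 mol; n(e⁻) = 2 × 0.1554 = 0.3108 mol
Q = 0.3108 × 96500 / 0.834 = 35960 C
t = 35960 / 0.486 = 73990 s = 1230 min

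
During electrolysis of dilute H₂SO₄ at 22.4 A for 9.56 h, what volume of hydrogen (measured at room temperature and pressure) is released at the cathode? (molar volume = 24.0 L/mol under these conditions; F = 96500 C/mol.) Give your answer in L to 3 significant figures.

95.9 L

Charge passed = 22.4 × 34416 = 7.709×10^5 C
Moles of electrons = 7.709×10^5 / 96500 = 7.989 mol
2H⁺ + 2e⁻ → H₂, so n(H₂) = 7.989 / 2 = 3.995 mol
V = 3.995 × 24.0 = 95.88 L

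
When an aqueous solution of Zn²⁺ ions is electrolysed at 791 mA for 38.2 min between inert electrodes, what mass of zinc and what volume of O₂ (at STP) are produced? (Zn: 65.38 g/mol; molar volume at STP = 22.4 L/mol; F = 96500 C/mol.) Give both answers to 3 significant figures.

0.614 g Zn; 0.105 L O₂

Q = 0.791 × 2292 = 1813 C; n(e⁻) = 1813 / 96500 = 0.01879 mol
Cathode: Zn²⁺ + 2e⁻ → Zn → n(Zn) = 0.01879/2 = 0.009395 mol → 0.614 g
Anode: 2H₂O → O₂ + 4H⁺ + 4e⁻ → n(O₂) = 0.01879/4 = 0.004698 mol → 0.105 L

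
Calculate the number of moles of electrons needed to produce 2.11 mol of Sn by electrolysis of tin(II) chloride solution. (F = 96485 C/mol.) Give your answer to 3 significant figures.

Sn²⁺ + 2e⁻ → Sn, so n(e⁻) = 2 × 2.11 = 4.220 mol

4.22 mol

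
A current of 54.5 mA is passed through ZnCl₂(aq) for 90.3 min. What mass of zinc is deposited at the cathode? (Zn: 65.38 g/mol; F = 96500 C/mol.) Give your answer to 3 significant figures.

0.100 g

Charge passed = 0.0545 × 5418 = 295.3 C
n(e⁻) = Q/F = 295.3/96500 = 0.003060 mol
Zn²⁺ + 2e⁻ → Zn, so n(Zn) = 0.003060 / 2 = 0.001530 mol
m = 0.001530 × 65.38 = 0.100 g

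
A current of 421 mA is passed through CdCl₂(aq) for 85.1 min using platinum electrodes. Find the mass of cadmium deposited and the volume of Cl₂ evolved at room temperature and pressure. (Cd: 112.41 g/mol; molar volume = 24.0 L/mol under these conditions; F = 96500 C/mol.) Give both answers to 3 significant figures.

Q = 0.421 × 5106 = 2150 C; n(e⁻) = 2150 / 96500 = 0.02228 mol
Cathode: Cd²⁺ + 2e⁻ → Cd → n(Cd) = 0.02228/2 = 0.01114 mol → 1.25 g
Anode: 2Cl⁻ → Cl₂ + 2e⁻ → n(Cl₂) = 0.02228/2 = 0.01114 mol → 0.267 L

1.25 g Cd; 0.267 L Cl₂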